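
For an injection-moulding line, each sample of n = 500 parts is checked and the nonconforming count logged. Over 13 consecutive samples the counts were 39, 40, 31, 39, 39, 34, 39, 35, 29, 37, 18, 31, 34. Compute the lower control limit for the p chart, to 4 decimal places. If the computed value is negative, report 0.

p̄ = Σdᵢ / (k·n) = 445 / (13 × 500) = 0.06846
LCL = p̄ − 3·√(p̄(1−p̄)/n) = 0.06846 − 3 × 0.01129 = 0.03458

0.0346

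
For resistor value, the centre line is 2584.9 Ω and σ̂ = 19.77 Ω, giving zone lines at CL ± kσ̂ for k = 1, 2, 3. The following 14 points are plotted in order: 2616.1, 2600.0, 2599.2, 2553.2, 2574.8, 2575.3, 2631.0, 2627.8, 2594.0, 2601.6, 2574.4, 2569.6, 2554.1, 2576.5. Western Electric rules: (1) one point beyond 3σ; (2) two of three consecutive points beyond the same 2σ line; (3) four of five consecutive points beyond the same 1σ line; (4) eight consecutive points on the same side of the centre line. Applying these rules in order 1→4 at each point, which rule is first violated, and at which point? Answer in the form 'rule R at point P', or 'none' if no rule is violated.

rule 2 at point 8

Zone of each point (C = within 1σ̂, B = 1σ̂–2σ̂, A = 2σ̂–3σ̂, * = beyond 3σ̂; sign = side of CL): 1:+B, 2:+C, 3:+C, 4:-B, 5:-C, 6:-C, 7:+A, 8:+A, 9:+C, 10:+C, 11:-C, 12:-C, 13:-B, 14:-C
Rule 2 (two of three consecutive points beyond the same 2σ limit) is satisfied at point 8.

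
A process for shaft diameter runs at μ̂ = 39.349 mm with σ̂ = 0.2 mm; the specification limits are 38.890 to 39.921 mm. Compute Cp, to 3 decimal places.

0.859

Cp = (USL − LSL) / (6σ̂) = (39.921 − 38.890) / (6 × 0.2) = 1.0310 / 1.2000 = 0.8592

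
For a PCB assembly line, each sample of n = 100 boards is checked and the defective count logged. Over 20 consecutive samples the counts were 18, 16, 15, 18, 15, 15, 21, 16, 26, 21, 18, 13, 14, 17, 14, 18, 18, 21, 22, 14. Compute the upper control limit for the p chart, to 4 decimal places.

p̄ = Σdᵢ / (k·n) = 350 / (20 × 100) = 0.17500
UCL = p̄ + 3·√(p̄(1−p̄)/n) = 0.17500 + 3 × √(0.17500×0.82500/100) = 0.17500 + 3 × 0.03800 = 0.28899

0.2890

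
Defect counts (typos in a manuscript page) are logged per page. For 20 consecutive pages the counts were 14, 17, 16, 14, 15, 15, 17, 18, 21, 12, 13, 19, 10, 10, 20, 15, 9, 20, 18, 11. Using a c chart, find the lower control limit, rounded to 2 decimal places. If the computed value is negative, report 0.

c̄ = (14 + 17 + 16 + 14 + 15 + 15 + 17 + 18 + 21 + 12 + 13 + 19 + 10 + 10 + 20 + 15 + 9 + 20 + 18 + 11) / 20 = 304 / 20 = 15.2000
LCL = c̄ − 3√c̄ = 15.2000 − 3 × 3.8987 = 3.5038

3.50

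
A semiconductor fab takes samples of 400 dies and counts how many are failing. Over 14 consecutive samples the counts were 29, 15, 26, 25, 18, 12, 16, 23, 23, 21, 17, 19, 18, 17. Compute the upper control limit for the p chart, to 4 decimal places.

0.0825

p̄ = Σdᵢ / (k·n) = 279 / (14 × 400) = 0.04982
UCL = p̄ + 3·√(p̄(1−p̄)/n) = 0.04982 + 3 × √(0.04982×0.95018/400) = 0.04982 + 3 × 0.01088 = 0.08246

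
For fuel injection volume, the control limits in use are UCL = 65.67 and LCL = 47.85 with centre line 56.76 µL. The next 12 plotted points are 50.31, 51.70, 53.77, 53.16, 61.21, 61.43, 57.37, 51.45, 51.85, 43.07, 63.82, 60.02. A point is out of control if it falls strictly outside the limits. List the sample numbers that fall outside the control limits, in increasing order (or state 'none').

10

Compare each point to [47.85, 65.67]: sample 10 = 43.07 < LCL.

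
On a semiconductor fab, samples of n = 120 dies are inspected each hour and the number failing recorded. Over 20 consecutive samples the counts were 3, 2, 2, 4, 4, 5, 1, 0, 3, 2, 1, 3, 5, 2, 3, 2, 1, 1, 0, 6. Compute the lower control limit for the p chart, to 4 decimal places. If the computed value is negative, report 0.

p̄ = Σdᵢ / (k·n) = 50 / (20 × 120) = 0.02083
LCL = p̄ − 3·√(p̄(1−p̄)/n) = 0.02083 − 3 × 0.01304 = -0.01828 → 0 (negative, so LCL = 0)

0.0000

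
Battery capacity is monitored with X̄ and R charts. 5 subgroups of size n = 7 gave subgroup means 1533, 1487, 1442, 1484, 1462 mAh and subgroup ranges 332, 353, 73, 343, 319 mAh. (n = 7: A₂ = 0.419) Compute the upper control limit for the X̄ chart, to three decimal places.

X̄̄ = (1533 + 1487 + 1442 + 1484 + 1462) / 5 = 7408.0000 / 5 = 1481.6000
R̄ = (332 + 353 + 73 + 343 + 319) / 5 = 1420.0000 / 5 = 284.0000
UCL = X̄̄ + A₂·R̄ = 1481.6000 + 0.419 × 284.0000 = 1600.5960

1600.596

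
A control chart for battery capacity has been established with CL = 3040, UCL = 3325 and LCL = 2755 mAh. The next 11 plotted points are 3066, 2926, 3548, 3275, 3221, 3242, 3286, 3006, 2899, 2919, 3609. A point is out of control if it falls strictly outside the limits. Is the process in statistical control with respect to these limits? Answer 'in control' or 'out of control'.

Compare each point to [2755, 3325]: sample 3 = 3548 > UCL; sample 11 = 3609 > UCL.

out of control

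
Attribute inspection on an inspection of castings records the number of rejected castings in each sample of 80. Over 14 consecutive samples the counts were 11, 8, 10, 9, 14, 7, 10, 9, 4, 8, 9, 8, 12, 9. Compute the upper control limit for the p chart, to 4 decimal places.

p̄ = Σdᵢ / (k·n) = 128 / (14 × 80) = 0.11429
UCL = p̄ + 3·√(p̄(1−p̄)/n) = 0.11429 + 3 × √(0.11429×0.88571/80) = 0.11429 + 3 × 0.03557 = 0.22100

0.2210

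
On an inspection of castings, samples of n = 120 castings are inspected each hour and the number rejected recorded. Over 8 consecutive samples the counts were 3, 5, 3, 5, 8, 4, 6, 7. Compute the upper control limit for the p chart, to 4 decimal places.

p̄ = Σdᵢ / (k·n) = 41 / (8 × 120) = 0.04271
UCL = p̄ + 3·√(p̄(1−p̄)/n) = 0.04271 + 3 × √(0.04271×0.95729/120) = 0.04271 + 3 × 0.01846 = 0.09808

0.0981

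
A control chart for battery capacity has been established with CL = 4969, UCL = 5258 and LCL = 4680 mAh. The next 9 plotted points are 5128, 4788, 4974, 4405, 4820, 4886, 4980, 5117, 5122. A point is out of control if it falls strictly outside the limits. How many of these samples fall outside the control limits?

1

Compare each point to [4680, 5258]: sample 4 = 4405 < LCL.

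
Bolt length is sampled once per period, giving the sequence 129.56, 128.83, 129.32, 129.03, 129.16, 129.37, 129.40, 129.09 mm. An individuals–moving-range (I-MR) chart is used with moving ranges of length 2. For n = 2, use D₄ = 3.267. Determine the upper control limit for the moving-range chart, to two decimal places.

Moving ranges: 0.73, 0.49, 0.29, 0.13, 0.21, 0.03, 0.31; M̄R̄ = 2.1900 / 7 = 0.3129
UCL_MR = D₄·M̄R̄ = 3.267 × 0.3129 = 1.0221

1.02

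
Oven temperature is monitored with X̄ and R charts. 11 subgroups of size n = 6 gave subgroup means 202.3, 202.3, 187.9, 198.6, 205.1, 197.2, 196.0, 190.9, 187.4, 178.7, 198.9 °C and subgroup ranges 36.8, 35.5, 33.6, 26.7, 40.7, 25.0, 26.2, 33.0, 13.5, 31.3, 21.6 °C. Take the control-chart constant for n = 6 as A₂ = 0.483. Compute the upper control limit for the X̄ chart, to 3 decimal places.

209.249

X̄̄ = (202.3 + 202.3 + 187.9 + 198.6 + 205.1 + 197.2 + 196.0 + 190.9 + 187.4 + 178.7 + 198.9) / 11 = 2145.3000 / 11 = 195.0273
R̄ = (36.8 + 35.5 + 33.6 + 26.7 + 40.7 + 25.0 + 26.2 + 33.0 + 13.5 + 31.3 + 21.6) / 11 = 323.9000 / 11 = 29.4455
UCL = X̄̄ + A₂·R̄ = 195.0273 + 0.483 × 29.4455 = 209.2494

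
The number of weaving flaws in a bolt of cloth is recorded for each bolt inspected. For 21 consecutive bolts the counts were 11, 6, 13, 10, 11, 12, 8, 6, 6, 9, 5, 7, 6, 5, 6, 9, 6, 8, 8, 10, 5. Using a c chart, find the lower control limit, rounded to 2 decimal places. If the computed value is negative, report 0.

c̄ = (11 + 6 + 13 + 10 + 11 + 12 + 8 + 6 + 6 + 9 + 5 + 7 + 6 + 5 + 6 + 9 + 6 + 8 + 8 + 10 + 5) / 21 = 167 / 21 = 7.9524
LCL = c̄ − 3√c̄ = 7.9524 − 3 × 2.8200 = -0.5076 → 0 (cannot be negative)

0.00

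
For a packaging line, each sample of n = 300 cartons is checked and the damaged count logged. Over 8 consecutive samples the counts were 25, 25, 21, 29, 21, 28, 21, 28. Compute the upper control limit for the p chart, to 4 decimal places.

0.1302

p̄ = Σdᵢ / (k·n) = 198 / (8 × 300) = 0.08250
UCL = p̄ + 3·√(p̄(1−p̄)/n) = 0.08250 + 3 × √(0.08250×0.91750/300) = 0.08250 + 3 × 0.01588 = 0.13015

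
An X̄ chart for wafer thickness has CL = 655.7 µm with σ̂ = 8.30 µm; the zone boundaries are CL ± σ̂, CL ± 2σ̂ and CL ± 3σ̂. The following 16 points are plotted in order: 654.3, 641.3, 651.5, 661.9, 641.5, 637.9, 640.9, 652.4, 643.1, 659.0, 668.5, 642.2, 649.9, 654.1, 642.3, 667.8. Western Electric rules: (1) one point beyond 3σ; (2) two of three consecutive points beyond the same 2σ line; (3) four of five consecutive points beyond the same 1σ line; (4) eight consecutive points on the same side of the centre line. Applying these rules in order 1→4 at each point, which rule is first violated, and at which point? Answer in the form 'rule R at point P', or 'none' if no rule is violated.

Zone of each point (C = within 1σ̂, B = 1σ̂–2σ̂, A = 2σ̂–3σ̂, * = beyond 3σ̂; sign = side of CL): 1:-C, 2:-B, 3:-C, 4:+C, 5:-B, 6:-A, 7:-B, 8:-C, 9:-B, 10:+C, 11:+B, 12:-B, 13:-C, 14:-C, 15:-B, 16:+B
Rule 3 (four of five consecutive points beyond the same 1σ limit) is satisfied at point 9.

rule 3 at point 9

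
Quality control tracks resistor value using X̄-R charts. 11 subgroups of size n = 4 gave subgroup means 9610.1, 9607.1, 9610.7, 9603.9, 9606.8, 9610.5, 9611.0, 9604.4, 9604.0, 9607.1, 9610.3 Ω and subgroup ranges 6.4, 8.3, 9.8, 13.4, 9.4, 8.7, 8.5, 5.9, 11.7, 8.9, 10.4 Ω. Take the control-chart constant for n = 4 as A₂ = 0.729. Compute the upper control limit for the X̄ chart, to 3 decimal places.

X̄̄ = (9610.1 + 9607.1 + 9610.7 + 9603.9 + 9606.8 + 9610.5 + 9611.0 + 9604.4 + 9604.0 + 9607.1 + 9610.3) / 11 = 105685.9000 / 11 = 9607.8091
R̄ = (6.4 + 8.3 + 9.8 + 13.4 + 9.4 + 8.7 + 8.5 + 5.9 + 11.7 + 8.9 + 10.4) / 11 = 101.4000 / 11 = 9.2182
UCL = X̄̄ + A₂·R̄ = 9607.8091 + 0.729 × 9.2182 = 9614.5291

9614.529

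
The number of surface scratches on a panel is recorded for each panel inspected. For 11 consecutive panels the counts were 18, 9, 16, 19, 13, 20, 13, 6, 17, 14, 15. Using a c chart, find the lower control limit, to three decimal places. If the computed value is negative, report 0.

3.104

c̄ = (18 + 9 + 16 + 19 + 13 + 20 + 13 + 6 + 17 + 14 + 15) / 11 = 160 / 11 = 14.5455
LCL = c̄ − 3√c̄ = 14.5455 − 3 × 3.8139 = 3.1039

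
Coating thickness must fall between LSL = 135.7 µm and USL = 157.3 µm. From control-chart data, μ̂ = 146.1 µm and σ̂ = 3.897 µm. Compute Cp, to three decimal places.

Cp = (USL − LSL) / (6σ̂) = (157.3 − 135.7) / (6 × 3.897) = 21.6000 / 23.3820 = 0.9238

0.924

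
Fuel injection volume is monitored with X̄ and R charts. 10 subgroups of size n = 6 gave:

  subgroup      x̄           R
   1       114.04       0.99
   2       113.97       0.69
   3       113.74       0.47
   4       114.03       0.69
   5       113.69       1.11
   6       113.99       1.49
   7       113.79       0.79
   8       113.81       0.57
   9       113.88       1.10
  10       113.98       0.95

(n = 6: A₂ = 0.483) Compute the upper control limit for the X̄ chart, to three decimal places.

114.319

X̄̄ = (114.04 + 113.97 + 113.74 + 114.03 + 113.69 + 113.99 + 113.79 + 113.81 + 113.88 + 113.98) / 10 = 1138.9200 / 10 = 113.8920
R̄ = (0.99 + 0.69 + 0.47 + 0.69 + 1.11 + 1.49 + 0.79 + 0.57 + 1.10 + 0.95) / 10 = 8.8500 / 10 = 0.8850
UCL = X̄̄ + A₂·R̄ = 113.8920 + 0.483 × 0.8850 = 114.3195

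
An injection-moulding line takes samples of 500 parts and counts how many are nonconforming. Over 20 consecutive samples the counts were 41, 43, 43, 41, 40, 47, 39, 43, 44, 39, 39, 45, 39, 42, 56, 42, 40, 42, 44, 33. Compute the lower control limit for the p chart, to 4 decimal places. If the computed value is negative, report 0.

0.0469

p̄ = Σdᵢ / (k·n) = 842 / (20 × 500) = 0.08420
LCL = p̄ − 3·√(p̄(1−p̄)/n) = 0.08420 − 3 × 0.01242 = 0.04694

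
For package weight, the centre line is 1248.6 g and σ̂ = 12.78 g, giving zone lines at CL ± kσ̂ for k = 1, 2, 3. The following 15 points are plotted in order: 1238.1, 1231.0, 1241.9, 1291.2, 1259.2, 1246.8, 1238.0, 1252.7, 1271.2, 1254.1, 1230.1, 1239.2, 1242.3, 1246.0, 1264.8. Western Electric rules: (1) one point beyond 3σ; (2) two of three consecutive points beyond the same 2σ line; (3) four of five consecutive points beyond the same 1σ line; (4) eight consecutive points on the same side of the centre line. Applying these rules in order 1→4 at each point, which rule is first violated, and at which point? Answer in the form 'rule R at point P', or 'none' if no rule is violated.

rule 1 at point 4

Zone of each point (C = within 1σ̂, B = 1σ̂–2σ̂, A = 2σ̂–3σ̂, * = beyond 3σ̂; sign = side of CL): 1:-C, 2:-B, 3:-C, 4:+*, 5:+C, 6:-C, 7:-C, 8:+C, 9:+B, 10:+C, 11:-B, 12:-C, 13:-C, 14:-C, 15:+B
Rule 1 (one point beyond the 3σ limits) is satisfied at point 4.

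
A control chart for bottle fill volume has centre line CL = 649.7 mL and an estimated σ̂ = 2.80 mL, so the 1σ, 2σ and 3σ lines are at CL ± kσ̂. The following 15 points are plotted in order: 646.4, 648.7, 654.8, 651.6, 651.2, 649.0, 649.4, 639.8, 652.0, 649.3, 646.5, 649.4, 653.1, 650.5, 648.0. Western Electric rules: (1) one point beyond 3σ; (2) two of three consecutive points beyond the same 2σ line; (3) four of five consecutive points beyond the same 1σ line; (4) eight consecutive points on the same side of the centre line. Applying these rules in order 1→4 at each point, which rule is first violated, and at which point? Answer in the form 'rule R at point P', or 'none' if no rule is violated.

rule 1 at point 8

Zone of each point (C = within 1σ̂, B = 1σ̂–2σ̂, A = 2σ̂–3σ̂, * = beyond 3σ̂; sign = side of CL): 1:-B, 2:-C, 3:+B, 4:+C, 5:+C, 6:-C, 7:-C, 8:-*, 9:+C, 10:-C, 11:-B, 12:-C, 13:+B, 14:+C, 15:-C
Rule 1 (one point beyond the 3σ limits) is satisfied at point 8.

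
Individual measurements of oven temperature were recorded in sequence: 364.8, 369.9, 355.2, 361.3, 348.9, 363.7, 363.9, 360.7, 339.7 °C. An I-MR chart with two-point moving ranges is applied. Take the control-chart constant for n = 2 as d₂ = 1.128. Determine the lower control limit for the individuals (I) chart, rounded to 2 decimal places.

X̄ = (364.8 + 369.9 + 355.2 + 361.3 + 348.9 + 363.7 + 363.9 + 360.7 + 339.7) / 9 = 358.6778
Moving ranges: 5.1, 14.7, 6.1, 12.4, 14.8, 0.2, 3.2, 21.0; M̄R̄ = 77.5000 / 8 = 9.6875
LCL = X̄ − 3·M̄R̄/d₂ = 358.6778 − 3 × 9.6875 / 1.128 = 332.9132

332.91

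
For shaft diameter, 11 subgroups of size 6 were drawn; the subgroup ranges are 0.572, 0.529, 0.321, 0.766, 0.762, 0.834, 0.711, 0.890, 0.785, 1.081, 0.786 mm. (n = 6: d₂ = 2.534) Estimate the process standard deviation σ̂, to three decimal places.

0.288

R̄ = (0.572 + 0.529 + 0.321 + 0.766 + 0.762 + 0.834 + 0.711 + 0.890 + 0.785 + 1.081 + 0.786) / 11 = 0.7306
σ̂ = R̄ / d₂ = 0.7306 / 2.534 = 0.2883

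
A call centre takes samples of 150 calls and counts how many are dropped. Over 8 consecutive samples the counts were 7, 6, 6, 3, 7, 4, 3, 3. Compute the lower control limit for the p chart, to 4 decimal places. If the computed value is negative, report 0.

p̄ = Σdᵢ / (k·n) = 39 / (8 × 150) = 0.03250
LCL = p̄ − 3·√(p̄(1−p̄)/n) = 0.03250 − 3 × 0.01448 = -0.01094 → 0 (negative, so LCL = 0)

0.0000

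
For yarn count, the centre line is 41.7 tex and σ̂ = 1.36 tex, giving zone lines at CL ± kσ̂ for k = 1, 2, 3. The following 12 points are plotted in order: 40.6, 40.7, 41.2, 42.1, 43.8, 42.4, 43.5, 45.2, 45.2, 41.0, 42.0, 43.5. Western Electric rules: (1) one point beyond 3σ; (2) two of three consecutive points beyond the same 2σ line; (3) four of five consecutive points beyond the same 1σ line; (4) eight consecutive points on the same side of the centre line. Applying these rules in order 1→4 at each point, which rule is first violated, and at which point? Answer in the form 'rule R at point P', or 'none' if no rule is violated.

rule 2 at point 9

Zone of each point (C = within 1σ̂, B = 1σ̂–2σ̂, A = 2σ̂–3σ̂, * = beyond 3σ̂; sign = side of CL): 1:-C, 2:-C, 3:-C, 4:+C, 5:+B, 6:+C, 7:+B, 8:+A, 9:+A, 10:-C, 11:+C, 12:+B
Rule 2 (two of three consecutive points beyond the same 2σ limit) is satisfied at point 9.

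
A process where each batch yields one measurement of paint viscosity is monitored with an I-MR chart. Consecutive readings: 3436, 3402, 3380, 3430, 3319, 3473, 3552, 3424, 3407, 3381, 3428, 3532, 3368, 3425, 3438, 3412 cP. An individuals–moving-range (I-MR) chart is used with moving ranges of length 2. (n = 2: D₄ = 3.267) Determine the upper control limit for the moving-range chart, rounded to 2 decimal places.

Moving ranges: 34, 22, 50, 111, 154, 79, 128, 17, 26, 47, 104, 164, 57, 13, 26; M̄R̄ = 1032.0000 / 15 = 68.8000
UCL_MR = D₄·M̄R̄ = 3.267 × 68.8000 = 224.7696

224.77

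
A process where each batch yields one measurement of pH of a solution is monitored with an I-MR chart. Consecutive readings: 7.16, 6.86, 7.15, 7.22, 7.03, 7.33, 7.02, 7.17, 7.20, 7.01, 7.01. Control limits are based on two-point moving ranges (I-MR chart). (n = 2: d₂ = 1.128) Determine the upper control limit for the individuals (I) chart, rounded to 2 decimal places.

X̄ = (7.16 + 6.86 + 7.15 + 7.22 + 7.03 + 7.33 + 7.02 + 7.17 + 7.20 + 7.01 + 7.01) / 11 = 7.1055
Moving ranges: 0.30, 0.29, 0.07, 0.19, 0.30, 0.31, 0.15, 0.03, 0.19, 0.00; M̄R̄ = 1.8300 / 10 = 0.1830
UCL = X̄ + 3·M̄R̄/d₂ = 7.1055 + 3 × 0.1830 / 1.128 = 7.5922

7.59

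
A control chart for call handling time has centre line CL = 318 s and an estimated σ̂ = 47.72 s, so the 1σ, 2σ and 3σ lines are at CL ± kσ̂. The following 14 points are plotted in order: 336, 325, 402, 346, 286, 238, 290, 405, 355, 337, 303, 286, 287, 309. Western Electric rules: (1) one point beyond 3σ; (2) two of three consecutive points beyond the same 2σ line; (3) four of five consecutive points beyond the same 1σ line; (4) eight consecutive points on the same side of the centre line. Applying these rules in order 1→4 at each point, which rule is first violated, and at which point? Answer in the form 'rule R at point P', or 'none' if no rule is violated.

Zone of each point (C = within 1σ̂, B = 1σ̂–2σ̂, A = 2σ̂–3σ̂, * = beyond 3σ̂; sign = side of CL): 1:+C, 2:+C, 3:+B, 4:+C, 5:-C, 6:-B, 7:-C, 8:+B, 9:+C, 10:+C, 11:-C, 12:-C, 13:-C, 14:-C
No rule fires across all 14 points.

none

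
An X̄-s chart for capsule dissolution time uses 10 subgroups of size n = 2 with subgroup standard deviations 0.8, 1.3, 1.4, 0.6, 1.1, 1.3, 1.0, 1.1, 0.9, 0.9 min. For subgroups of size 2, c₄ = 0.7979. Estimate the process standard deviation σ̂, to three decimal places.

s̄ = (0.8 + 1.3 + 1.4 + 0.6 + 1.1 + 1.3 + 1.0 + 1.1 + 0.9 + 0.9) / 10 = 1.0400
σ̂ = s̄ / c₄ = 1.0400 / 0.7979 = 1.3034

1.303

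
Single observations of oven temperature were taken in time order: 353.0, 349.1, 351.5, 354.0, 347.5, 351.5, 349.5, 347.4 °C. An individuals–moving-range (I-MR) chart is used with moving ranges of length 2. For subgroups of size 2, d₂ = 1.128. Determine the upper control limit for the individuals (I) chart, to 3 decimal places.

X̄ = (353.0 + 349.1 + 351.5 + 354.0 + 347.5 + 351.5 + 349.5 + 347.4) / 8 = 350.4375
Moving ranges: 3.9, 2.4, 2.5, 6.5, 4.0, 2.0, 2.1; M̄R̄ = 23.4000 / 7 = 3.3429
UCL = X̄ + 3·M̄R̄/d₂ = 350.4375 + 3 × 3.3429 / 1.128 = 359.3281

359.328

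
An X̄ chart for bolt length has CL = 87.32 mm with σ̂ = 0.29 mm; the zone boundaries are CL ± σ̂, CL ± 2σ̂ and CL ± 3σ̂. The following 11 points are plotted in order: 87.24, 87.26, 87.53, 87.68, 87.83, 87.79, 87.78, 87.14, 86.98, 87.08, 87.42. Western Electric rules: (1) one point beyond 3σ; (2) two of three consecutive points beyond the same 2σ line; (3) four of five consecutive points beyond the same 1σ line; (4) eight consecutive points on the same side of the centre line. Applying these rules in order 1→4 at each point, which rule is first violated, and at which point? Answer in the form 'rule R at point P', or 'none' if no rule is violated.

Zone of each point (C = within 1σ̂, B = 1σ̂–2σ̂, A = 2σ̂–3σ̂, * = beyond 3σ̂; sign = side of CL): 1:-C, 2:-C, 3:+C, 4:+B, 5:+B, 6:+B, 7:+B, 8:-C, 9:-B, 10:-C, 11:+C
Rule 3 (four of five consecutive points beyond the same 1σ limit) is satisfied at point 7.

rule 3 at point 7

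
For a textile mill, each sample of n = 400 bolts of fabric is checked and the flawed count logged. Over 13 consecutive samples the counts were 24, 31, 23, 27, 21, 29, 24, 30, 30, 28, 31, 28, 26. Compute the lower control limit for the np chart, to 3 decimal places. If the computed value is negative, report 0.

p̄ = Σdᵢ / (k·n) = 352 / (13 × 400) = 0.06769
LCL = np̄ − 3·√(np̄(1−p̄)) = 27.0769 − 3 × 5.0243 = 12.0039

12.004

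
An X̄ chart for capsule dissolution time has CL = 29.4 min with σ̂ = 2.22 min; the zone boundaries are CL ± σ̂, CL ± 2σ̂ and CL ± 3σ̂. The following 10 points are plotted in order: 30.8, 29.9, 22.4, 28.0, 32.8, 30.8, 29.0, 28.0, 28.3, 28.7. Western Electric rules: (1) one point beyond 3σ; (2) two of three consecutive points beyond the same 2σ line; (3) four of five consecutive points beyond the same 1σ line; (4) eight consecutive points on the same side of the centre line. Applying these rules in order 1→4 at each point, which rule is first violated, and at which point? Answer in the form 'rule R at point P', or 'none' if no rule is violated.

Zone of each point (C = within 1σ̂, B = 1σ̂–2σ̂, A = 2σ̂–3σ̂, * = beyond 3σ̂; sign = side of CL): 1:+C, 2:+C, 3:-*, 4:-C, 5:+B, 6:+C, 7:-C, 8:-C, 9:-C, 10:-C
Rule 1 (one point beyond the 3σ limits) is satisfied at point 3.

rule 1 at point 3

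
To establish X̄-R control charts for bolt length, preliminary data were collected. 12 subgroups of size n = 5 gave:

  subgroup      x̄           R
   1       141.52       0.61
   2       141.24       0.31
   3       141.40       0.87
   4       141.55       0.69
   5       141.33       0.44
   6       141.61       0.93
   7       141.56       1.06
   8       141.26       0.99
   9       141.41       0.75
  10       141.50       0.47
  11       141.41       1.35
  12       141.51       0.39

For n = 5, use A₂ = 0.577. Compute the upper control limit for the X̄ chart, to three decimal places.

X̄̄ = (141.52 + 141.24 + 141.40 + 141.55 + 141.33 + 141.61 + 141.56 + 141.26 + 141.41 + 141.50 + 141.41 + 141.51) / 12 = 1697.3000 / 12 = 141.4417
R̄ = (0.61 + 0.31 + 0.87 + 0.69 + 0.44 + 0.93 + 1.06 + 0.99 + 0.75 + 0.47 + 1.35 + 0.39) / 12 = 8.8600 / 12 = 0.7383
UCL = X̄̄ + A₂·R̄ = 141.4417 + 0.577 × 0.7383 = 141.8677

141.868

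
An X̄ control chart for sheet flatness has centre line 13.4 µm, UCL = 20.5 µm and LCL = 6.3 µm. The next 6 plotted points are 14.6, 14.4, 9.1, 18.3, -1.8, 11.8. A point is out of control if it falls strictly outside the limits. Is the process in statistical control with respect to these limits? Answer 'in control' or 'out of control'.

out of control

Compare each point to [6.3, 20.5]: sample 5 = -1.8 < LCL.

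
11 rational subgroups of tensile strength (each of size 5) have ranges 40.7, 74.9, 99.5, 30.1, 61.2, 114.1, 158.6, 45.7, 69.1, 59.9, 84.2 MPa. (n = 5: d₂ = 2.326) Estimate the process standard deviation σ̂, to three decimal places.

R̄ = (40.7 + 74.9 + 99.5 + 30.1 + 61.2 + 114.1 + 158.6 + 45.7 + 69.1 + 59.9 + 84.2) / 11 = 76.1818
σ̂ = R̄ / d₂ = 76.1818 / 2.326 = 32.7523

32.752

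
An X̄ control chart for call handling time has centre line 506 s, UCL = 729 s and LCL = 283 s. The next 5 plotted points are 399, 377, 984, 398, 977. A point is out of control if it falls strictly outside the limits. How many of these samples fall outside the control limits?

2

Compare each point to [283, 729]: sample 3 = 984 > UCL; sample 5 = 977 > UCL.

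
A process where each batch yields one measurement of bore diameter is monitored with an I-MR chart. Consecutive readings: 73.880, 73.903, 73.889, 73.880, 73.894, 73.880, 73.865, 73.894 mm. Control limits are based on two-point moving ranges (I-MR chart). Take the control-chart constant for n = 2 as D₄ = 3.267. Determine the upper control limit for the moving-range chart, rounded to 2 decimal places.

0.06

Moving ranges: 0.023, 0.014, 0.009, 0.014, 0.014, 0.015, 0.029; M̄R̄ = 0.1180 / 7 = 0.0169
UCL_MR = D₄·M̄R̄ = 3.267 × 0.0169 = 0.0551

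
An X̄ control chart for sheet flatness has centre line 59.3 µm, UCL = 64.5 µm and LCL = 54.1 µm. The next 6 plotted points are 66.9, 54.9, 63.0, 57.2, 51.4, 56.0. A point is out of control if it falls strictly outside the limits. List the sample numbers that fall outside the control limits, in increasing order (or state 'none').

Compare each point to [54.1, 64.5]: sample 1 = 66.9 > UCL; sample 5 = 51.4 < LCL.

1, 5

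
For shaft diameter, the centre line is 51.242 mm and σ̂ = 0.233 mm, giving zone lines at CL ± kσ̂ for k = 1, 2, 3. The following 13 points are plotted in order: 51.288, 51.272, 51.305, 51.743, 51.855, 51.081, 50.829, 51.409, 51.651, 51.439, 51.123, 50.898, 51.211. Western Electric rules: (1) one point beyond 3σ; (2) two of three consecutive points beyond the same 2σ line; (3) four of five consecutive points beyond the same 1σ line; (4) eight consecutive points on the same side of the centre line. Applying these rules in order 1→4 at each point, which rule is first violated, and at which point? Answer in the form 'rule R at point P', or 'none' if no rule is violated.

Zone of each point (C = within 1σ̂, B = 1σ̂–2σ̂, A = 2σ̂–3σ̂, * = beyond 3σ̂; sign = side of CL): 1:+C, 2:+C, 3:+C, 4:+A, 5:+A, 6:-C, 7:-B, 8:+C, 9:+B, 10:+C, 11:-C, 12:-B, 13:-C
Rule 2 (two of three consecutive points beyond the same 2σ limit) is satisfied at point 5.

rule 2 at point 5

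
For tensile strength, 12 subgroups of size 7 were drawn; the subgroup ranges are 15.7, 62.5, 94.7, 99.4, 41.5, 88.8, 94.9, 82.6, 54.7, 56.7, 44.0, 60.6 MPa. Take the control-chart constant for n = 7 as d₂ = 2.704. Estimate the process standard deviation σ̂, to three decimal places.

24.535

R̄ = (15.7 + 62.5 + 94.7 + 99.4 + 41.5 + 88.8 + 94.9 + 82.6 + 54.7 + 56.7 + 44.0 + 60.6) / 12 = 66.3417
σ̂ = R̄ / d₂ = 66.3417 / 2.704 = 24.5346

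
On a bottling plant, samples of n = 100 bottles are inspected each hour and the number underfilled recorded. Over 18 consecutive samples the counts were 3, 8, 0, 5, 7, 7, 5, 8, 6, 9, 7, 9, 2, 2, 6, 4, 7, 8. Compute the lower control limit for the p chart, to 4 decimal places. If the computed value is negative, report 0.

p̄ = Σdᵢ / (k·n) = 103 / (18 × 100) = 0.05722
LCL = p̄ − 3·√(p̄(1−p̄)/n) = 0.05722 − 3 × 0.02323 = -0.01246 → 0 (negative, so LCL = 0)

0.0000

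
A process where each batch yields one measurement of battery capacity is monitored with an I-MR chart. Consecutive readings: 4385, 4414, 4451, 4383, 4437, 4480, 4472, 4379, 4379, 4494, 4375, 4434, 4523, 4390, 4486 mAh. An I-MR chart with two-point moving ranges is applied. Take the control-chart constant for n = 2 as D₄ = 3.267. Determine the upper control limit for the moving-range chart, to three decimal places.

220.056

Moving ranges: 29, 37, 68, 54, 43, 8, 93, 0, 115, 119, 59, 89, 133, 96; M̄R̄ = 943.0000 / 14 = 67.3571
UCL_MR = D₄·M̄R̄ = 3.267 × 67.3571 = 220.0558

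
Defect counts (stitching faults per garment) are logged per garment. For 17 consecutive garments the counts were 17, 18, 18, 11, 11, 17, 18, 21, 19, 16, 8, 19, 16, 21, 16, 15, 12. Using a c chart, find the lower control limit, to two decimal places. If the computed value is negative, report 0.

c̄ = (17 + 18 + 18 + 11 + 11 + 17 + 18 + 21 + 19 + 16 + 8 + 19 + 16 + 21 + 16 + 15 + 12) / 17 = 273 / 17 = 16.0588
LCL = c̄ − 3√c̄ = 16.0588 − 3 × 4.0073 = 4.0368

4.04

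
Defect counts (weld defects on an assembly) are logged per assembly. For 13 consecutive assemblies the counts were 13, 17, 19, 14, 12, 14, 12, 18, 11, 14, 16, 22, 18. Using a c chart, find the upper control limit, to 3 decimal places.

c̄ = (13 + 17 + 19 + 14 + 12 + 14 + 12 + 18 + 11 + 14 + 16 + 22 + 18) / 13 = 200 / 13 = 15.3846
UCL = c̄ + 3√c̄ = 15.3846 + 3 × √15.3846 = 15.3846 + 3 × 3.9223 = 27.1516

27.152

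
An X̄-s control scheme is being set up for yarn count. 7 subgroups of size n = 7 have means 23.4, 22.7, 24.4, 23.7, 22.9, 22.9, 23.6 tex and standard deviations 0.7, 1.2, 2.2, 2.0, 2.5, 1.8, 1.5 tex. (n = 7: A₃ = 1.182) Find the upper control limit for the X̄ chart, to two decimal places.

25.38

X̄̄ = (23.4 + 22.7 + 24.4 + 23.7 + 22.9 + 22.9 + 23.6) / 7 = 23.3714
s̄ = (0.7 + 1.2 + 2.2 + 2.0 + 2.5 + 1.8 + 1.5) / 7 = 1.7000
UCL = X̄̄ + A₃·s̄ = 23.3714 + 1.182 × 1.7000 = 25.3808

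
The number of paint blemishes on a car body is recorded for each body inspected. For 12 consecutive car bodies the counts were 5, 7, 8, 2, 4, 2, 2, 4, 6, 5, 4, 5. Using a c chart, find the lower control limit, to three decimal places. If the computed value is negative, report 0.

c̄ = (5 + 7 + 8 + 2 + 4 + 2 + 2 + 4 + 6 + 5 + 4 + 5) / 12 = 54 / 12 = 4.5000
LCL = c̄ − 3√c̄ = 4.5000 − 3 × 2.1213 = -1.8640 → 0 (cannot be negative)

0.000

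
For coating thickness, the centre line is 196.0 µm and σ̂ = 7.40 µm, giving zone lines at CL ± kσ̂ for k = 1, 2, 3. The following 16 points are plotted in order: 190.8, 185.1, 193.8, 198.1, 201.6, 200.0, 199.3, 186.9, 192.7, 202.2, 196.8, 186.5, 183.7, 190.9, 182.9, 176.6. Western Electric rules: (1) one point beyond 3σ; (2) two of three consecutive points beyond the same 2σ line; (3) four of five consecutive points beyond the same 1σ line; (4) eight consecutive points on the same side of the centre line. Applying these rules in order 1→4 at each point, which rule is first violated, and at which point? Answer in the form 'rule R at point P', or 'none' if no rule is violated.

Zone of each point (C = within 1σ̂, B = 1σ̂–2σ̂, A = 2σ̂–3σ̂, * = beyond 3σ̂; sign = side of CL): 1:-C, 2:-B, 3:-C, 4:+C, 5:+C, 6:+C, 7:+C, 8:-B, 9:-C, 10:+C, 11:+C, 12:-B, 13:-B, 14:-C, 15:-B, 16:-A
Rule 3 (four of five consecutive points beyond the same 1σ limit) is satisfied at point 16.

rule 3 at point 16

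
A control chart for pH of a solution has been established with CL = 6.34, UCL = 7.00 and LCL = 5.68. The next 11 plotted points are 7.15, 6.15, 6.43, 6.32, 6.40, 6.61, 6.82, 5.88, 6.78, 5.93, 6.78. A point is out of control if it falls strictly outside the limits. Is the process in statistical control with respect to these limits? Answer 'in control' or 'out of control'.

out of control

Compare each point to [5.68, 7.00]: sample 1 = 7.15 > UCL.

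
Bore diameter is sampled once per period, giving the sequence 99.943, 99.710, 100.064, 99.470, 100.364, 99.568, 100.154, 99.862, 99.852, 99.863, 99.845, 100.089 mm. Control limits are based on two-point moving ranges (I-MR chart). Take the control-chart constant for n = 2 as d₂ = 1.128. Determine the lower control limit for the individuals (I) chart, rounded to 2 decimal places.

X̄ = (99.943 + 99.710 + 100.064 + 99.470 + 100.364 + 99.568 + 100.154 + 99.862 + 99.852 + 99.863 + 99.845 + 100.089) / 12 = 99.8987
Moving ranges: 0.233, 0.354, 0.594, 0.894, 0.796, 0.586, 0.292, 0.010, 0.011, 0.018, 0.244; M̄R̄ = 4.0320 / 11 = 0.3665
LCL = X̄ − 3·M̄R̄/d₂ = 99.8987 − 3 × 0.3665 / 1.128 = 98.9238

98.92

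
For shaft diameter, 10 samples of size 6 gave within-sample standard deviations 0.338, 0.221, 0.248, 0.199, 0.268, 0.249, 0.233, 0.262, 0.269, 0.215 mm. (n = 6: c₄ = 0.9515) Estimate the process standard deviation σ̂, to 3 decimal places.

0.263

s̄ = (0.338 + 0.221 + 0.248 + 0.199 + 0.268 + 0.249 + 0.233 + 0.262 + 0.269 + 0.215) / 10 = 0.2502
σ̂ = s̄ / c₄ = 0.2502 / 0.9515 = 0.2630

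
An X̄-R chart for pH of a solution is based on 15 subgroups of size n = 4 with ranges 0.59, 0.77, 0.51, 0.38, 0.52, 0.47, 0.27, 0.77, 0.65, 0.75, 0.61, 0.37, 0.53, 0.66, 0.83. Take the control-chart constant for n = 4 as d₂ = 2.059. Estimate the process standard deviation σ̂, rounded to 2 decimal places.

R̄ = (0.59 + 0.77 + 0.51 + 0.38 + 0.52 + 0.47 + 0.27 + 0.77 + 0.65 + 0.75 + 0.61 + 0.37 + 0.53 + 0.66 + 0.83) / 15 = 0.5787
σ̂ = R̄ / d₂ = 0.5787 / 2.059 = 0.2810

0.28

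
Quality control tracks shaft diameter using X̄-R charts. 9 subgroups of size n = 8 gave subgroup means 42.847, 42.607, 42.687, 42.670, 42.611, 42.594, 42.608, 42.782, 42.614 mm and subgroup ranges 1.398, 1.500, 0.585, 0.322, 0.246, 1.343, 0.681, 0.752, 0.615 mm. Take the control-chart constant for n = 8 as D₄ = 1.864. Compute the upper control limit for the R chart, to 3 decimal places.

R̄ = (1.398 + 1.500 + 0.585 + 0.322 + 0.246 + 1.343 + 0.681 + 0.752 + 0.615) / 9 = 7.4420 / 9 = 0.8269
UCL_R = D₄·R̄ = 1.864 × 0.8269 = 1.5413

1.541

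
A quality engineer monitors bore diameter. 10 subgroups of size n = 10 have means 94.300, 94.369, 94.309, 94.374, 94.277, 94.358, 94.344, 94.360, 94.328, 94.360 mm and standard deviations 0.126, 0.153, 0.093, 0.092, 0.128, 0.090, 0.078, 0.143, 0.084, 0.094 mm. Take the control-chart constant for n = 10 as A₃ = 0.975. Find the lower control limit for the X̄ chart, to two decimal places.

X̄̄ = (94.300 + 94.369 + 94.309 + 94.374 + 94.277 + 94.358 + 94.344 + 94.360 + 94.328 + 94.360) / 10 = 94.3379
s̄ = (0.126 + 0.153 + 0.093 + 0.092 + 0.128 + 0.090 + 0.078 + 0.143 + 0.084 + 0.094) / 10 = 0.1081
LCL = X̄̄ − A₃·s̄ = 94.3379 − 0.975 × 0.1081 = 94.2325

94.23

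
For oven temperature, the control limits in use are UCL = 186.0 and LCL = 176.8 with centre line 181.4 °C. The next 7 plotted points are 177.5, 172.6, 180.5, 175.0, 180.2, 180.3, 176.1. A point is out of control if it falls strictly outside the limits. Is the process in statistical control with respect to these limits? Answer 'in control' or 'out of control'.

out of control

Compare each point to [176.8, 186.0]: sample 2 = 172.6 < LCL; sample 4 = 175.0 < LCL; sample 7 = 176.1 < LCL.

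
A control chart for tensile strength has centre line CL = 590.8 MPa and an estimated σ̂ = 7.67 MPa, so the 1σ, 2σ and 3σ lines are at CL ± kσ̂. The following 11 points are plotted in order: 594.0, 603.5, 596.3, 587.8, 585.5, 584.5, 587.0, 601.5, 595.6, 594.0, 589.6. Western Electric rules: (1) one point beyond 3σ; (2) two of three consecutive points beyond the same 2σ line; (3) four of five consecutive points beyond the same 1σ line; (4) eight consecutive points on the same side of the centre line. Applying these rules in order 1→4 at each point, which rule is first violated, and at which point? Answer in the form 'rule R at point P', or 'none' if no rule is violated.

none

Zone of each point (C = within 1σ̂, B = 1σ̂–2σ̂, A = 2σ̂–3σ̂, * = beyond 3σ̂; sign = side of CL): 1:+C, 2:+B, 3:+C, 4:-C, 5:-C, 6:-C, 7:-C, 8:+B, 9:+C, 10:+C, 11:-C
No rule fires across all 11 points.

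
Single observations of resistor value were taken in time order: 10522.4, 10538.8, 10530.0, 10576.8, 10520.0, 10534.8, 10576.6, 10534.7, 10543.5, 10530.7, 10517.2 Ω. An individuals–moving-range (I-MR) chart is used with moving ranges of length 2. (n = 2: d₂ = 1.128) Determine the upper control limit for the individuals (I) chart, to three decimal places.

X̄ = (10522.4 + 10538.8 + 10530.0 + 10576.8 + 10520.0 + 10534.8 + 10576.6 + 10534.7 + 10543.5 + 10530.7 + 10517.2) / 11 = 10538.6818
Moving ranges: 16.4, 8.8, 46.8, 56.8, 14.8, 41.8, 41.9, 8.8, 12.8, 13.5; M̄R̄ = 262.4000 / 10 = 26.2400
UCL = X̄ + 3·M̄R̄/d₂ = 10538.6818 + 3 × 26.2400 / 1.128 = 10608.4691

10608.469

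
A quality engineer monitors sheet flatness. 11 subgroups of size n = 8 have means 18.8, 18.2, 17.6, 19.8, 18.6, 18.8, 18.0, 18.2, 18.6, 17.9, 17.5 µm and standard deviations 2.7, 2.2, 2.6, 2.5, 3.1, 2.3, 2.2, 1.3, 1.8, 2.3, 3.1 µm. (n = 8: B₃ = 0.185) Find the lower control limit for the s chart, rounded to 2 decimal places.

s̄ = (2.7 + 2.2 + 2.6 + 2.5 + 3.1 + 2.3 + 2.2 + 1.3 + 1.8 + 2.3 + 3.1) / 11 = 2.3727
LCL_s = B₃·s̄ = 0.185 × 2.3727 = 0.4390

0.44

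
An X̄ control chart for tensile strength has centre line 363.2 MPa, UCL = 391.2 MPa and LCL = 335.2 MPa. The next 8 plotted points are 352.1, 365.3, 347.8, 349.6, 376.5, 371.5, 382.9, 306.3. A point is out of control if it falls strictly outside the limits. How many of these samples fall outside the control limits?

Compare each point to [335.2, 391.2]: sample 8 = 306.3 < LCL.

1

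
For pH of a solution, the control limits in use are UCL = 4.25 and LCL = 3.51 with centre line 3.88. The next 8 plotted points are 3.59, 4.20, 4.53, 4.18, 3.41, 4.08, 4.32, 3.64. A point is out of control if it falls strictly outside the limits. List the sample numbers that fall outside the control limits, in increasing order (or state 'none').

Compare each point to [3.51, 4.25]: sample 3 = 4.53 > UCL; sample 5 = 3.41 < LCL; sample 7 = 4.32 > UCL.

3, 5, 7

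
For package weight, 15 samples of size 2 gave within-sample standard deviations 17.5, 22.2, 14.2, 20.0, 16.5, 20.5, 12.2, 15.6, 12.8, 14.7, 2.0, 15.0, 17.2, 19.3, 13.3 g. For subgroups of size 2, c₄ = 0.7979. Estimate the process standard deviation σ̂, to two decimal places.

19.47

s̄ = (17.5 + 22.2 + 14.2 + 20.0 + 16.5 + 20.5 + 12.2 + 15.6 + 12.8 + 14.7 + 2.0 + 15.0 + 17.2 + 19.3 + 13.3) / 15 = 15.5333
σ̂ = s̄ / c₄ = 15.5333 / 0.7979 = 19.4678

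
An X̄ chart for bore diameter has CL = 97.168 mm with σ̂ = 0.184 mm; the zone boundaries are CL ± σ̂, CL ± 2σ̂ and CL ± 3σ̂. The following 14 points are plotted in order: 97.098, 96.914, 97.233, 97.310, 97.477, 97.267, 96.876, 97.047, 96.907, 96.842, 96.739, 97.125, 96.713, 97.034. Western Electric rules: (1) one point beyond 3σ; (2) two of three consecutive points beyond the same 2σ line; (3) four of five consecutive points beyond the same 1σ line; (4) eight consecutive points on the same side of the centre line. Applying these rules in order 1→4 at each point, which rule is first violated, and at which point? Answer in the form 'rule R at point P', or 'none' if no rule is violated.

rule 3 at point 11

Zone of each point (C = within 1σ̂, B = 1σ̂–2σ̂, A = 2σ̂–3σ̂, * = beyond 3σ̂; sign = side of CL): 1:-C, 2:-B, 3:+C, 4:+C, 5:+B, 6:+C, 7:-B, 8:-C, 9:-B, 10:-B, 11:-A, 12:-C, 13:-A, 14:-C
Rule 3 (four of five consecutive points beyond the same 1σ limit) is satisfied at point 11.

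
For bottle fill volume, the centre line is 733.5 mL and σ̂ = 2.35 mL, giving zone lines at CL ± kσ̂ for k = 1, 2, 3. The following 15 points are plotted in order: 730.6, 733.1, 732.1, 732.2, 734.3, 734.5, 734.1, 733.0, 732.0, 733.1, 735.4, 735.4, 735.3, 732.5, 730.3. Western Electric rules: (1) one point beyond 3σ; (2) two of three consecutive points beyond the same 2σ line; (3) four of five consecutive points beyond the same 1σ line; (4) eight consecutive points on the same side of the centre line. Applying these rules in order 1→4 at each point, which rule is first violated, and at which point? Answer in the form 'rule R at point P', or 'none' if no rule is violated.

Zone of each point (C = within 1σ̂, B = 1σ̂–2σ̂, A = 2σ̂–3σ̂, * = beyond 3σ̂; sign = side of CL): 1:-B, 2:-C, 3:-C, 4:-C, 5:+C, 6:+C, 7:+C, 8:-C, 9:-C, 10:-C, 11:+C, 12:+C, 13:+C, 14:-C, 15:-B
No rule fires across all 15 points.

none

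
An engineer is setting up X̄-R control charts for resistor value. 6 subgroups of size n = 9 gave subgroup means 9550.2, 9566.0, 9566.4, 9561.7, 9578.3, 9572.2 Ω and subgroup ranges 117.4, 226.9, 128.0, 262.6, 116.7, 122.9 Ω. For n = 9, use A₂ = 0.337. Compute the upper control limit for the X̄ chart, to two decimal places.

9620.53

X̄̄ = (9550.2 + 9566.0 + 9566.4 + 9561.7 + 9578.3 + 9572.2) / 6 = 57394.8000 / 6 = 9565.8000
R̄ = (117.4 + 226.9 + 128.0 + 262.6 + 116.7 + 122.9) / 6 = 974.5000 / 6 = 162.4167
UCL = X̄̄ + A₂·R̄ = 9565.8000 + 0.337 × 162.4167 = 9620.5344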